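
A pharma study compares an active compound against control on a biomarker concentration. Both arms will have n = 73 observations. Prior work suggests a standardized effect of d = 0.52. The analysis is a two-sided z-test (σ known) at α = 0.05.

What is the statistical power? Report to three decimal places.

Power ≈ 0.881

Noncentrality parameter: δ = d·√(n/2) = 0.52 × √(73/2) = 3.1416
Critical value for a two-sided test at α = 0.05: z_{α/2} = 1.960.
Power = Φ(δ − 1.960) + Φ(−δ − 1.960) = Φ(1.182) + Φ(-5.102) = 0.8813 + 0.0000 = 0.8813.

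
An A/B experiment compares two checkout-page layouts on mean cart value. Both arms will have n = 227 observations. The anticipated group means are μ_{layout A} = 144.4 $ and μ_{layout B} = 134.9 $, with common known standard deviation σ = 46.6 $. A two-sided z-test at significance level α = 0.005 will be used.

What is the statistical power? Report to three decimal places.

Standardized effect: d = |μ_{layout A} − μ_{layout B}| / σ = |144.4 − 134.9| / 46.6 = 0.2039
Noncentrality parameter: δ = d·√(n/2) = 0.2039 × √(227/2) = 2.1719
Two-sided α = 0.005 → critical value z_{0.0025} = 2.807.
Power = Φ(δ − 2.807) + Φ(−δ − 2.807) = Φ(-0.635) + Φ(-4.979) = 0.2627 + 0.0000 = 0.2627.

Power ≈ 0.263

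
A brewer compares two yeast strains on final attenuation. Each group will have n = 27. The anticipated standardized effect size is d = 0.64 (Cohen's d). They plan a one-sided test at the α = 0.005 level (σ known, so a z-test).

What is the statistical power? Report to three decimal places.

Power ≈ 0.411

Noncentrality parameter: δ = d·√(n/2) = 0.64 × √(27/2) = 2.3515
One-sided α = 0.005 → critical value z_{0.005} = 2.576.
Power = Φ(δ − 2.576) = Φ(-0.224) = 0.4113.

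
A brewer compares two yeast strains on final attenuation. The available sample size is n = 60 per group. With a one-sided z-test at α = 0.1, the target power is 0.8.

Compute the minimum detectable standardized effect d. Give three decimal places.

d ≈ 0.388

Need Φ(δ − 1.282) = 0.8, so δ = 1.282 + 0.842 = 2.123.
δ = d·√(n/2) ⇒ d = δ/√(n/2) = 2.123/√(60/2) = 0.3876.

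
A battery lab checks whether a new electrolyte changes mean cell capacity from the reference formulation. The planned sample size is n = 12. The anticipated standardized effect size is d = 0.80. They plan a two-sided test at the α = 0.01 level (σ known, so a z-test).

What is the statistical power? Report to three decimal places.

Power ≈ 0.577

Noncentrality parameter: δ = d·√n = 0.80 × √12 = 2.7713
Two-sided α = 0.01 → critical value z_{0.005} = 2.576.
Power = Φ(δ − 2.576) + Φ(−δ − 2.576) = Φ(0.195) + Φ(-5.347) = 0.5775 + 0.0000 = 0.5775.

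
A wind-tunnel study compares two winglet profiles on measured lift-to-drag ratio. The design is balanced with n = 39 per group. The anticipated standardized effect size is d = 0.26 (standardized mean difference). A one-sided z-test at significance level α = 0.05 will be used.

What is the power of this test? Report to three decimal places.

Noncentrality parameter: δ = d·√(n/2) = 0.26 × √(39/2) = 1.1481
Critical value for a one-sided test at α = 0.05: z_α = 1.645.
Power = P(Z > 1.645 − δ) = Φ(-0.497) = 0.3097.

Power ≈ 0.310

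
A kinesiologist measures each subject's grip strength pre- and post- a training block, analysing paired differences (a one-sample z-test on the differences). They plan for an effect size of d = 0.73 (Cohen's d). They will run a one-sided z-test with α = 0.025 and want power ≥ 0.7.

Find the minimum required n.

n = 12

For power 0.7 need Φ(δ − z_{0.025}) = 0.7, so δ = z_{0.025} + z_{0.30} = 1.960 + 0.524 = 2.484.
δ = d·√n ⇒ n = (δ/d)² = (2.484 / 0.73)² = 11.58.
Round up to the next whole unit.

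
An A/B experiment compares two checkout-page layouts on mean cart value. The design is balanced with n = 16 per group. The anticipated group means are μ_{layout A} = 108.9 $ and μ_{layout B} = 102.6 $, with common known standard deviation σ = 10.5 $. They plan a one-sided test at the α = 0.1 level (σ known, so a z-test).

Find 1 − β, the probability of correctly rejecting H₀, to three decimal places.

Standardized effect: d = |μ_{layout A} − μ_{layout B}| / σ = |108.9 − 102.6| / 10.5 = 0.6000
Noncentrality parameter: δ = d·√(n/2) = 0.6000 × √(16/2) = 1.6971
One-sided α = 0.1 → critical value z_{0.1} = 1.282.
Power = Φ(δ − 1.282) = Φ(0.416) = 0.6611.

Power ≈ 0.661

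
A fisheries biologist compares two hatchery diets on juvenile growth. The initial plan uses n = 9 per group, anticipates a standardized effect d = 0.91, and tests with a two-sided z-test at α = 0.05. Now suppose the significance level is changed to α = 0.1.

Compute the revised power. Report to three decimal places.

Power ≈ 0.613

δ = d·√(n/2) = 0.91 × √(9/2) = 1.9304 (unchanged). New critical value: z_{0.05} = 1.645.
Revised power = Φ(δ − 1.645) + Φ(−δ − 1.645) = Φ(0.286) + Φ(-3.575) = 0.6124 + 0.0002 = 0.6126.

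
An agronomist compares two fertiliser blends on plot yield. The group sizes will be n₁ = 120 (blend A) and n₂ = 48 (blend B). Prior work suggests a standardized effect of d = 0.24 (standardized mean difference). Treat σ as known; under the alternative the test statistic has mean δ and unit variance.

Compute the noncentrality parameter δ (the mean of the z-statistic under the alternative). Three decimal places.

δ ≈ 1.405

δ = d / √(1/n₁ + 1/n₂) = 0.24 / √(1/120 + 1/48) = 1.4053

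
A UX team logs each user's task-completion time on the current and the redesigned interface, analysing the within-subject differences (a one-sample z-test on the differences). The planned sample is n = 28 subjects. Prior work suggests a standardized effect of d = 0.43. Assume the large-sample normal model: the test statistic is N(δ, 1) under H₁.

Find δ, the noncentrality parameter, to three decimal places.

δ = d·√n = 0.43 × √28 = 2.2753

δ ≈ 2.275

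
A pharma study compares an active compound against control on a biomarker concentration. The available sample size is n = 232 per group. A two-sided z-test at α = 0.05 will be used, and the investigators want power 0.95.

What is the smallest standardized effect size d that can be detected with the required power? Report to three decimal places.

Need Φ(δ − 1.960) = 0.95, so δ = 1.960 + 1.645 = 3.605.
(The second rejection-region term Φ(−δ − z_{α/2}) is negligible and dropped.)
δ = d·√(n/2) ⇒ d = δ/√(n/2) = 3.605/√(232/2) = 0.3347.

d ≈ 0.335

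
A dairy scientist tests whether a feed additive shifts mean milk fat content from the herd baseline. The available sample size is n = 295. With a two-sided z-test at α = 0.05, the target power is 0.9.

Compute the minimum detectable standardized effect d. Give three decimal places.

d ≈ 0.189

Need Φ(δ − 1.960) = 0.9, so δ = 1.960 + 1.282 = 3.242.
(Lower-tail contribution to power is negligible for δ > 0.)
δ = d·√n ⇒ d = δ/√n = 3.242/√295 = 0.1887.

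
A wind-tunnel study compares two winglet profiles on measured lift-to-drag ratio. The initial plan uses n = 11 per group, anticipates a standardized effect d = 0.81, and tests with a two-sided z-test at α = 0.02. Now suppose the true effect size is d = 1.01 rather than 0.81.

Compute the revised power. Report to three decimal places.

Power ≈ 0.517

With d = 1.01: δ = d·√(n/2) = 1.01 × √(11/2) = 2.3687. Critical value z_{0.01} = 2.326.
Revised power = Φ(δ − 2.326) + Φ(−δ − 2.326) = Φ(0.042) + Φ(-4.695) = 0.5169 + 0.0000 = 0.5169.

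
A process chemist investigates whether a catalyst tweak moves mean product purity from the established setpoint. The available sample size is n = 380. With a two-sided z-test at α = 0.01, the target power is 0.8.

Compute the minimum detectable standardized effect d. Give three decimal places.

Required noncentrality: δ = z_{0.005} + z_{0.20} = 2.576 + 0.842 = 3.417.
(Lower-tail contribution to power is negligible for δ > 0.)
δ = d·√n ⇒ d = δ/√n = 3.417/√380 = 0.1753.

d ≈ 0.175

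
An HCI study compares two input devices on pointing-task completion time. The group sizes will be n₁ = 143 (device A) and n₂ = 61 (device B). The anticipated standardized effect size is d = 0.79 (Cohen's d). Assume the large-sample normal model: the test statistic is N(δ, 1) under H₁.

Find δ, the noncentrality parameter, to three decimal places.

δ ≈ 5.166

The noncentrality parameter scales effect size by the design's sample-size factor: δ = d / √(1/n₁ + 1/n₂) = 0.79 / √(1/143 + 1/61) = 5.1659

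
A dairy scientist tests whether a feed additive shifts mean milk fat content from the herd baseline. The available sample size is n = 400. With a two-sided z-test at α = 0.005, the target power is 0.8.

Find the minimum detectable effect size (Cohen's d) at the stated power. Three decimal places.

d ≈ 0.182

Required noncentrality: δ = z_{0.0025} + z_{0.20} = 2.807 + 0.842 = 3.649.
(Lower-tail contribution to power is negligible for δ > 0.)
δ = d·√n ⇒ d = δ/√n = 3.649/√400 = 0.1824.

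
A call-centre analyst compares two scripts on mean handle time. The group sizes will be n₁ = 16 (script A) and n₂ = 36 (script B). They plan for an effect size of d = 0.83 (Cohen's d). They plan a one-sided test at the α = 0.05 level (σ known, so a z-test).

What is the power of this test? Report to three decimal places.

Noncentrality parameter: λ = d / √(1/n₁ + 1/n₂) = 0.83 / √(1/16 + 1/36) = 2.7624
One-sided α = 0.05 → critical value z_{0.05} = 1.645.
Power = Φ(λ − 1.645) = Φ(1.118) = 0.8681.

Power ≈ 0.868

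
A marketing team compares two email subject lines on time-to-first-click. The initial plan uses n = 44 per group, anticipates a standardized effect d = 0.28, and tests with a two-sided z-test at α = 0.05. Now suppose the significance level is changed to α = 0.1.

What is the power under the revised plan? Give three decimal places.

Power ≈ 0.372

δ = d·√(n/2) = 0.28 × √(44/2) = 1.3133 (unchanged). New critical value: z_{0.05} = 1.645.
Revised power = Φ(δ − 1.645) + Φ(−δ − 1.645) = Φ(-0.332) + Φ(-2.958) = 0.3701 + 0.0015 = 0.3717.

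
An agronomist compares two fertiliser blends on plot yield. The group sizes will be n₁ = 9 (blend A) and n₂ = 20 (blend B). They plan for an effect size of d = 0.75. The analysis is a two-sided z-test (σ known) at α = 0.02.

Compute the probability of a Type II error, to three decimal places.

Noncentrality parameter: δ = d / √(1/n₁ + 1/n₂) = 0.75 / √(1/9 + 1/20) = 1.8685
Critical value for a two-sided test at α = 0.02: z_{α/2} = 2.326.
Power = Φ(δ − 2.326) + Φ(−δ − 2.326) = Φ(-0.458) + Φ(-4.195) = 0.3235 + 0.0000 = 0.3236.
Type II error: β = 1 − power = 1 − 0.3236 = 0.6764.

β ≈ 0.676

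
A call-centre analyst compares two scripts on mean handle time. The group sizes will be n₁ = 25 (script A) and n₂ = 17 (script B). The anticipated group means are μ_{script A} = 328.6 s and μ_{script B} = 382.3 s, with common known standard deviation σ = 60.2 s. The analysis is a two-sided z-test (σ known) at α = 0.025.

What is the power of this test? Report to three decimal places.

Power ≈ 0.724

Standardized effect: d = |μ_{script A} − μ_{script B}| / σ = |328.6 − 382.3| / 60.2 = 0.8920
Noncentrality parameter: δ = d / √(1/n₁ + 1/n₂) = 0.8920 / √(1/25 + 1/17) = 2.8376
Critical value for a two-sided test at α = 0.025: z_{α/2} = 2.241.
Power = Φ(δ − 2.241) + Φ(−δ − 2.241) = Φ(0.596) + Φ(-5.079) = 0.7245 + 0.0000 = 0.7245.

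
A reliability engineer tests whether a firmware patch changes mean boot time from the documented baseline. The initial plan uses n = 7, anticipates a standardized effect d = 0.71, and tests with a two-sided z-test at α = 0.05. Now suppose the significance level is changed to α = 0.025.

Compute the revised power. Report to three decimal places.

Power ≈ 0.358

δ = d·√n = 0.71 × √7 = 1.8785 (unchanged). New critical value: z_{0.0125} = 2.241.
Revised power = Φ(δ − 2.241) + Φ(−δ − 2.241) = Φ(-0.363) + Φ(-4.120) = 0.3583 + 0.0000 = 0.3584.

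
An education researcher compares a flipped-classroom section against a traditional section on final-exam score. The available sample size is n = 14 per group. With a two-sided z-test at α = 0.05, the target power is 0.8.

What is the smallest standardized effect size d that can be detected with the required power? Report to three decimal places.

Need Φ(δ − 1.960) = 0.8, so δ = 1.960 + 0.842 = 2.802.
(The second rejection-region term Φ(−δ − z_{α/2}) is negligible and dropped.)
δ = d·√(n/2) ⇒ d = δ/√(n/2) = 2.802/√(14/2) = 1.0589.

d ≈ 1.059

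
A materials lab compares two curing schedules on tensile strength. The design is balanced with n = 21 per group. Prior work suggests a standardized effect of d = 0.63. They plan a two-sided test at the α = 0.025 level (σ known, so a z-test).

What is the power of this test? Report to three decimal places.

Power ≈ 0.421

Noncentrality parameter: δ = d·√(n/2) = 0.63 × √(21/2) = 2.0414
Two-sided α = 0.025 → critical value z_{0.0125} = 2.241.
Power = Φ(δ − 2.241) + Φ(−δ − 2.241) = Φ(-0.200) + Φ(-4.283) = 0.4208 + 0.0000 = 0.4208.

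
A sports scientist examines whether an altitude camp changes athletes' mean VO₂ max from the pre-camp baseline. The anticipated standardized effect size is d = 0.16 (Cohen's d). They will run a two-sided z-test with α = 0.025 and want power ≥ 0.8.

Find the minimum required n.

n = 372

For power 0.8 need Φ(δ − z_{0.0125}) = 0.8, so δ = z_{0.0125} + z_{0.20} = 2.241 + 0.842 = 3.083.
(The Φ(−δ − z_{α/2}) term is vanishingly small for δ > 0 and is dropped in the standard sample-size formula.)
δ = d·√n ⇒ n = (δ/d)² = (3.083 / 0.16)² = 371.29.
Rounding up, n = 372.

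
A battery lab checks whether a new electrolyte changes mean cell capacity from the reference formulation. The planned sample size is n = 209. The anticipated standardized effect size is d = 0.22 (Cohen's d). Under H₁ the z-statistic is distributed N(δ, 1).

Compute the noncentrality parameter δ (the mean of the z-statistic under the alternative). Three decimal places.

δ = d·√n = 0.22 × √209 = 3.1805

δ ≈ 3.181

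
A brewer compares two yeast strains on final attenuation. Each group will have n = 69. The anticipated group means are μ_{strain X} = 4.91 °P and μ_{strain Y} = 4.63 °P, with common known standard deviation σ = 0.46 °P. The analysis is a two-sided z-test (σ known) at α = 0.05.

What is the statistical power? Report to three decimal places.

Power ≈ 0.947

Standardized effect: d = |μ_{strain X} − μ_{strain Y}| / σ = |4.91 − 4.63| / 0.46 = 0.6087
Noncentrality parameter: δ = d·√(n/2) = 0.6087 × √(69/2) = 3.5753
Critical value for a two-sided test at α = 0.05: z_{α/2} = 1.960.
Power = Φ(δ − 1.960) + Φ(−δ − 1.960) = Φ(1.615) + Φ(-5.535) = 0.9469 + 0.0000 = 0.9469.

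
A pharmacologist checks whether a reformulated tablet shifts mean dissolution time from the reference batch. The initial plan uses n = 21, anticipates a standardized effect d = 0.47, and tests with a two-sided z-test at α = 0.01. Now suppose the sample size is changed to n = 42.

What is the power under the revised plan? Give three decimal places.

Power ≈ 0.681

With n = 42: δ = d·√n = 0.47 × √42 = 3.0459. Critical value z_{0.005} = 2.576.
Revised power = Φ(δ − 2.576) + Φ(−δ − 2.576) = Φ(0.470) + Φ(-5.622) = 0.6809 + 0.0000 = 0.6809.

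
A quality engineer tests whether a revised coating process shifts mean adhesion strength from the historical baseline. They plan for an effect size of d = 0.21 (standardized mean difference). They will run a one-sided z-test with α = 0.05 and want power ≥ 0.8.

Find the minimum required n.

n = 141

Set Φ(δ − 1.645) = 0.8; then δ − 1.645 = Φ⁻¹(0.8) = 0.842, giving δ = 2.486.
δ = d·√n ⇒ n = (δ/d)² = (2.486 / 0.21)² = 140.19.
Rounding up, n = 141.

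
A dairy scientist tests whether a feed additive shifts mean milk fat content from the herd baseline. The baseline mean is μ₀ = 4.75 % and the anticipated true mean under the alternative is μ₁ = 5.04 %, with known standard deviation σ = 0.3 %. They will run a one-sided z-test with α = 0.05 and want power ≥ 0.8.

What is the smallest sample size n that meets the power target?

Standardized effect: d = |μ₁ − μ₀| / σ = |5.04 − 4.75| / 0.3 = 0.9667
For power 0.8 need Φ(δ − z_{0.05}) = 0.8, so δ = z_{0.05} + z_{0.20} = 1.645 + 0.842 = 2.486.
δ = d·√n ⇒ n = (δ/d)² = (2.486 / 0.9667)² = 6.62.
Round up to the next whole unit.

n = 7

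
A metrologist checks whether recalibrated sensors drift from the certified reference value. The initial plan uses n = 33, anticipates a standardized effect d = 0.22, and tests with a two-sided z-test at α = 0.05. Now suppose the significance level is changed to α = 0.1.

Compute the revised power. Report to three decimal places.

Power ≈ 0.353

δ = d·√n = 0.22 × √33 = 1.2638 (unchanged). New critical value: z_{0.05} = 1.645.
Revised power = Φ(δ − 1.645) + Φ(−δ − 1.645) = Φ(-0.381) + Φ(-2.909) = 0.3516 + 0.0018 = 0.3534.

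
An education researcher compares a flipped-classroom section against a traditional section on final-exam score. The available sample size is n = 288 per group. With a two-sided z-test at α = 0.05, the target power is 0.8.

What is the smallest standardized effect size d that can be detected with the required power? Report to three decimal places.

d ≈ 0.233

Need Φ(δ − 1.960) = 0.8, so δ = 1.960 + 0.842 = 2.802.
(Lower-tail contribution to power is negligible for δ > 0.)
δ = d·√(n/2) ⇒ d = δ/√(n/2) = 2.802/√(288/2) = 0.2335.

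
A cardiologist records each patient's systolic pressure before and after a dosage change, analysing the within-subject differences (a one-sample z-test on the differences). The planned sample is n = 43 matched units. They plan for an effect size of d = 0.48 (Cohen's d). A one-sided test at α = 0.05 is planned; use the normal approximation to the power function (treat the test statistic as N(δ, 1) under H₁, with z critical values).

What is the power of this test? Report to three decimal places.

Noncentrality parameter: λ = d·√n = 0.48 × √43 = 3.1476
One-sided α = 0.05 → critical value z_{0.05} = 1.645.
Power = Φ(λ − 1.645) = Φ(1.503) = 0.9335.

Power ≈ 0.934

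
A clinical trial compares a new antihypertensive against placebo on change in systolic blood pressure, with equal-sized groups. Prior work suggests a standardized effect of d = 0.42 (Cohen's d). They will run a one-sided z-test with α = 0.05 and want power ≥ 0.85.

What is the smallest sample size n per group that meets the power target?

n = 82 per group

Set Φ(δ − 1.645) = 0.85; then δ − 1.645 = Φ⁻¹(0.85) = 1.036, giving δ = 2.681.
δ = d·√(n/2) ⇒ n = 2(δ/d)² = 2 × (2.681 / 0.42)² = 81.51.
Round up to the next whole unit.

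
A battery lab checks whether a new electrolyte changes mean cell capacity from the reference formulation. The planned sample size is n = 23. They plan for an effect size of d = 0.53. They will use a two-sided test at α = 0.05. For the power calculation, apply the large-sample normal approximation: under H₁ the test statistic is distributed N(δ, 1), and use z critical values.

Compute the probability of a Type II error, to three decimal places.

Noncentrality parameter: δ = d·√n = 0.53 × √23 = 2.5418
Two-sided α = 0.05 → critical value z_{0.025} = 1.960.
Power = Φ(δ − 1.960) + Φ(−δ − 1.960) = Φ(0.582) + Φ(-4.502) = 0.7197 + 0.0000 = 0.7197.
Type II error: β = 1 − power = 1 − 0.7197 = 0.2803.

β ≈ 0.280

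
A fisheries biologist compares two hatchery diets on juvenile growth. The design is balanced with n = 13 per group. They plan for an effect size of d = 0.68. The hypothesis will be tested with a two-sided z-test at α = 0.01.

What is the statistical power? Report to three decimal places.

Noncentrality parameter: δ = d·√(n/2) = 0.68 × √(13/2) = 1.7337
Two-sided α = 0.01 → critical value z_{0.005} = 2.576.
Power = Φ(δ − 2.576) + Φ(−δ − 2.576) = Φ(-0.842) + Φ(-4.309) = 0.1998 + 0.0000 = 0.1999.

Power ≈ 0.200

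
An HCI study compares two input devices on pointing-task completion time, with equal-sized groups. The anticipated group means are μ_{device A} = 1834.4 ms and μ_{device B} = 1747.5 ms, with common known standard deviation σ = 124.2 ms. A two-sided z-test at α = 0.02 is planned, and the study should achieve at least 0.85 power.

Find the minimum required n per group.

Standardized effect: d = |μ_{device A} − μ_{device B}| / σ = |1834.4 − 1747.5| / 124.2 = 0.6997
For power 0.85 need Φ(δ − z_{0.01}) = 0.85, so δ = z_{0.01} + z_{0.15} = 2.326 + 1.036 = 3.363.
(For δ > 0 the lower-tail rejection region contributes negligibly to power, so the one-term inversion is standard.)
δ = d·√(n/2) ⇒ n = 2(δ/d)² = 2 × (3.363 / 0.6997)² = 46.20.
Round up to the next whole unit.

n = 47 per group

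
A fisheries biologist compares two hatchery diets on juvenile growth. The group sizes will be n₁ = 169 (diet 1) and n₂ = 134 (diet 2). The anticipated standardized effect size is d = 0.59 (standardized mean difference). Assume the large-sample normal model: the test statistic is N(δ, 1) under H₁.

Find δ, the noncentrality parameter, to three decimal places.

δ = d / √(1/n₁ + 1/n₂) = 0.59 / √(1/169 + 1/134) = 5.1007

δ ≈ 5.101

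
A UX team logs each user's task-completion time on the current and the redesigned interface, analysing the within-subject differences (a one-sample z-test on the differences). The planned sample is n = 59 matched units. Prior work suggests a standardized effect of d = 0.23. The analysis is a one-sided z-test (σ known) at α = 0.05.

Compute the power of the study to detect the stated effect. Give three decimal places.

Noncentrality parameter: δ = d·√n = 0.23 × √59 = 1.7667
Critical value for a one-sided test at α = 0.05: z_α = 1.645.
Power = P(Z > 1.645 − δ) = Φ(0.122) = 0.5485.

Power ≈ 0.548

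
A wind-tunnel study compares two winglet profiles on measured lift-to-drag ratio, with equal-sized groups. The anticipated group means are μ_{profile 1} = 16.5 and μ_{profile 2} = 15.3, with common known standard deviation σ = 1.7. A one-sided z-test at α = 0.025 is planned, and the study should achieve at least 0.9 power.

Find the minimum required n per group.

n = 43 per group

Standardized effect: d = |μ_{profile 1} − μ_{profile 2}| / σ = |16.5 − 15.3| / 1.7 = 0.7059
Set Φ(δ − 1.960) = 0.9; then δ − 1.960 = Φ⁻¹(0.9) = 1.282, giving δ = 3.242.
δ = d·√(n/2) ⇒ n = 2(δ/d)² = 2 × (3.242 / 0.7059)² = 42.18.
Rounding up, n = 43 per group.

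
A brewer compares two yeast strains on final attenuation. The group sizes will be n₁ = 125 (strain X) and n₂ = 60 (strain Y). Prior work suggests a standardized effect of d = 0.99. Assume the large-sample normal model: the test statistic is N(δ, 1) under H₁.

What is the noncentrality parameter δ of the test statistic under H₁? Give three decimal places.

δ ≈ 6.303

δ = d / √(1/n₁ + 1/n₂) = 0.99 / √(1/125 + 1/60) = 6.3035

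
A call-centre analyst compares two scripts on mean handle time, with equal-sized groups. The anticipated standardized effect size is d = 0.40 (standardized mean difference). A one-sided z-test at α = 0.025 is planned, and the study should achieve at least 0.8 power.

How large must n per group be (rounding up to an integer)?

Set Φ(δ − 1.960) = 0.8; then δ − 1.960 = Φ⁻¹(0.8) = 0.842, giving δ = 2.802.
δ = d·√(n/2) ⇒ n = 2(δ/d)² = 2 × (2.802 / 0.40)² = 98.11.
Round up to the next whole unit.

n = 99 per group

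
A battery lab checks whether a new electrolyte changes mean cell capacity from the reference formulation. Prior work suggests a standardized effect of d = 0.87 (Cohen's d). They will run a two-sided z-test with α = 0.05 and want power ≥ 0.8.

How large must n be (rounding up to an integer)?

For power 0.8 need Φ(δ − z_{0.025}) = 0.8, so δ = z_{0.025} + z_{0.20} = 1.960 + 0.842 = 2.802.
(Ignoring the negligible lower-tail rejection probability gives the usual closed-form inversion.)
δ = d·√n ⇒ n = (δ/d)² = (2.802 / 0.87)² = 10.37.
Round up to the next whole unit.

n = 11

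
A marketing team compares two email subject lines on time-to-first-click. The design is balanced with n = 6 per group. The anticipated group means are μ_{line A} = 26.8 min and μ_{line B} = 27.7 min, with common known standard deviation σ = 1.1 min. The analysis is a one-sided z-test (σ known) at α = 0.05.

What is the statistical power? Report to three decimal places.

Standardized effect: d = |μ_{line A} − μ_{line B}| / σ = |26.8 − 27.7| / 1.1 = 0.8182
Noncentrality parameter: λ = d·√(n/2) = 0.8182 × √(6/2) = 1.4171
One-sided α = 0.05 → critical value z_{0.05} = 1.645.
Power = Φ(λ − 1.645) = Φ(-0.228) = 0.4099.

Power ≈ 0.410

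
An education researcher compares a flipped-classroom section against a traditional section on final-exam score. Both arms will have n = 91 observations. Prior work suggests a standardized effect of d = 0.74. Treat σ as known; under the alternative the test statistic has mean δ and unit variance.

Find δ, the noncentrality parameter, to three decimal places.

The noncentrality parameter scales effect size by the design's sample-size factor: δ = d·√(n/2) = 0.74 × √(91/2) = 4.9916

δ ≈ 4.992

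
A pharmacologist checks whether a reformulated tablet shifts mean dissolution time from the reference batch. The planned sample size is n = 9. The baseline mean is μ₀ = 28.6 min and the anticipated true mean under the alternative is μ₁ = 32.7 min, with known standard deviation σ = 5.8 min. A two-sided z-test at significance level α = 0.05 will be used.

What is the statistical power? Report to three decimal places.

Power ≈ 0.564

Standardized effect: d = |μ₁ − μ₀| / σ = |32.7 − 28.6| / 5.8 = 0.7069
Noncentrality parameter: δ = d·√n = 0.7069 × √9 = 2.1207
Two-sided α = 0.05 → critical value z_{0.025} = 1.960.
Power = Φ(δ − 1.960) + Φ(−δ − 1.960) = Φ(0.161) + Φ(-4.081) = 0.5638 + 0.0000 = 0.5639.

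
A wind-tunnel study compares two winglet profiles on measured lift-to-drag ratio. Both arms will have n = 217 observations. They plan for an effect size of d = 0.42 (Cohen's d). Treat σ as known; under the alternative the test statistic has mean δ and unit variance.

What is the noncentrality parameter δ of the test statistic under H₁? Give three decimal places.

δ ≈ 4.375

The noncentrality parameter scales effect size by the design's sample-size factor: δ = d·√(n/2) = 0.42 × √(217/2) = 4.3749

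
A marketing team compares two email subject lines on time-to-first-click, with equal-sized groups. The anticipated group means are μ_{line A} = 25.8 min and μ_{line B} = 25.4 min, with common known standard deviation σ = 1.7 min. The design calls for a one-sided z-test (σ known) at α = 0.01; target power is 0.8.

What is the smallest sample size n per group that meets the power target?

Standardized effect: d = |μ_{line A} − μ_{line B}| / σ = |25.8 − 25.4| / 1.7 = 0.2353
Set Φ(δ − 2.326) = 0.8; then δ − 2.326 = Φ⁻¹(0.8) = 0.842, giving δ = 3.168.
δ = d·√(n/2) ⇒ n = 2(δ/d)² = 2 × (3.168 / 0.2353)² = 362.55.
Round up to the next whole unit.

n = 363 per group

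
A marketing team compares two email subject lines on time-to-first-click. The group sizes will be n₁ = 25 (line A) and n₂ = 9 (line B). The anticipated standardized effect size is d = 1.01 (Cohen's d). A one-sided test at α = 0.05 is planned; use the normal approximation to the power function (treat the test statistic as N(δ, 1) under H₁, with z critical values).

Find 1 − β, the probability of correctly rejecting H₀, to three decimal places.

Noncentrality parameter: δ = d / √(1/n₁ + 1/n₂) = 1.01 / √(1/25 + 1/9) = 2.5982
Critical value for a one-sided test at α = 0.05: z_α = 1.645.
Power = P(Z > 1.645 − δ) = Φ(0.953) = 0.8298.

Power ≈ 0.830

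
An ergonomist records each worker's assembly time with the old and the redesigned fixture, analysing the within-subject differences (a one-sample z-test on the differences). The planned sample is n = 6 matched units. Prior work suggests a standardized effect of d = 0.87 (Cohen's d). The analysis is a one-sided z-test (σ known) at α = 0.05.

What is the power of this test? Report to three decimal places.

Power ≈ 0.687

Noncentrality parameter: δ = d·√n = 0.87 × √6 = 2.1311
Critical value for a one-sided test at α = 0.05: z_α = 1.645.
Power = Φ(δ − 1.645) = Φ(0.486) = 0.6866.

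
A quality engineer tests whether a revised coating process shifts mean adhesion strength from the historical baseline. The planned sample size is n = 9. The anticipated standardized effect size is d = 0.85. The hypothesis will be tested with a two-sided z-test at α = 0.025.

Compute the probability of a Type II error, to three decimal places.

Noncentrality parameter: δ = d·√n = 0.85 × √9 = 2.5500
Two-sided α = 0.025 → critical value z_{0.0125} = 2.241.
Power = Φ(δ − 2.241) + Φ(−δ − 2.241) = Φ(0.309) + Φ(-4.791) = 0.6212 + 0.0000 = 0.6212.
Type II error: β = 1 − power = 1 − 0.6212 = 0.3788.

β ≈ 0.379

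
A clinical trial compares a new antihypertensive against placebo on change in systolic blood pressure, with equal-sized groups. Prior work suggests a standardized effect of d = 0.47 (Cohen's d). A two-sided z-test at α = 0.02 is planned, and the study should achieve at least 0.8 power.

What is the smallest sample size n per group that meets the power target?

n = 91 per group

For power 0.8 need Φ(δ − z_{0.01}) = 0.8, so δ = z_{0.01} + z_{0.20} = 2.326 + 0.842 = 3.168.
(For δ > 0 the lower-tail rejection region contributes negligibly to power, so the one-term inversion is standard.)
δ = d·√(n/2) ⇒ n = 2(δ/d)² = 2 × (3.168 / 0.47)² = 90.86.
Round up to the next whole unit.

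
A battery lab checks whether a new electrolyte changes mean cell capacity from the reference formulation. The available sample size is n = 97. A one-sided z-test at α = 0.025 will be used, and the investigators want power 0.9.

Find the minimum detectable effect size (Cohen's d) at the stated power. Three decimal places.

d ≈ 0.329

Required noncentrality: δ = z_{0.025} + z_{0.10} = 1.960 + 1.282 = 3.242.
δ = d·√n ⇒ d = δ/√n = 3.242/√97 = 0.3291.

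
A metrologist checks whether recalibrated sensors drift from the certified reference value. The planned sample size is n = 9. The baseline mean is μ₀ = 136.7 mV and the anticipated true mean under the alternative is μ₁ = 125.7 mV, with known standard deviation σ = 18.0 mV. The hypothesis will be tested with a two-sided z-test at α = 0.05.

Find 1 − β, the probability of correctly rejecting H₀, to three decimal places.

Power ≈ 0.450

Standardized effect: d = |μ₁ − μ₀| / σ = |125.7 − 136.7| / 18.0 = 0.6111
Noncentrality parameter: δ = d·√n = 0.6111 × √9 = 1.8333
Two-sided α = 0.05 → critical value z_{0.025} = 1.960.
Power = Φ(δ − 1.960) + Φ(−δ − 1.960) = Φ(-0.127) + Φ(-3.793) = 0.4496 + 0.0001 = 0.4497.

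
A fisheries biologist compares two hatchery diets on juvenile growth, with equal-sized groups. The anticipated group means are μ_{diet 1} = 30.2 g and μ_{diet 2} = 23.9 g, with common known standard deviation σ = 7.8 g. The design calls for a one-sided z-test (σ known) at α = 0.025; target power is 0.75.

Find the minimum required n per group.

n = 22 per group

Standardized effect: d = |μ_{diet 1} − μ_{diet 2}| / σ = |30.2 − 23.9| / 7.8 = 0.8077
For power 0.75 need Φ(δ − z_{0.025}) = 0.75, so δ = z_{0.025} + z_{0.25} = 1.960 + 0.674 = 2.634.
δ = d·√(n/2) ⇒ n = 2(δ/d)² = 2 × (2.634 / 0.8077)² = 21.28.
Rounding up, n = 22 per group.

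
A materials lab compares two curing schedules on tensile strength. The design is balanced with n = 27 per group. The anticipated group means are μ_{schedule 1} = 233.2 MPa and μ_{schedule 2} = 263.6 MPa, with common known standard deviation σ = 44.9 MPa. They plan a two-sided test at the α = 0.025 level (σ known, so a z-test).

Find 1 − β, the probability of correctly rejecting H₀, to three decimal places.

Standardized effect: d = |μ_{schedule 1} − μ_{schedule 2}| / σ = |233.2 − 263.6| / 44.9 = 0.6771
Noncentrality parameter: δ = d·√(n/2) = 0.6771 × √(27/2) = 2.4877
Critical value for a two-sided test at α = 0.025: z_{α/2} = 2.241.
Power = Φ(δ − 2.241) + Φ(−δ − 2.241) = Φ(0.246) + Φ(-4.729) = 0.5973 + 0.0000 = 0.5973.

Power ≈ 0.597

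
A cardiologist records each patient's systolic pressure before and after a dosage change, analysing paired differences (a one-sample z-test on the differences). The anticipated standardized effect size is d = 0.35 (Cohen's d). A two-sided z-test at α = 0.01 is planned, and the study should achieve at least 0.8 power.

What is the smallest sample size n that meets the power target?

For power 0.8 need Φ(δ − z_{0.005}) = 0.8, so δ = z_{0.005} + z_{0.20} = 2.576 + 0.842 = 3.417.
(Ignoring the negligible lower-tail rejection probability gives the usual closed-form inversion.)
δ = d·√n ⇒ n = (δ/d)² = (3.417 / 0.35)² = 95.34.
Round up to the next whole unit.

n = 96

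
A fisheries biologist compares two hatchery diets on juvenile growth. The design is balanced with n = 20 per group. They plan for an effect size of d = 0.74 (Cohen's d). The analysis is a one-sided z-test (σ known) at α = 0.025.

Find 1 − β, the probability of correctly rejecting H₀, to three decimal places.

Power ≈ 0.648

Noncentrality parameter: λ = d·√(n/2) = 0.74 × √(20/2) = 2.3401
One-sided α = 0.025 → critical value z_{0.025} = 1.960.
Power = P(Z > 1.960 − λ) = Φ(0.380) = 0.6481.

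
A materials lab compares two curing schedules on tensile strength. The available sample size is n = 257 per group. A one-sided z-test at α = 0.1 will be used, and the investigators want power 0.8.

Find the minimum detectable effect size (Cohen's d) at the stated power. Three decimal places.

d ≈ 0.187

Need Φ(δ − 1.282) = 0.8, so δ = 1.282 + 0.842 = 2.123.
δ = d·√(n/2) ⇒ d = δ/√(n/2) = 2.123/√(257/2) = 0.1873.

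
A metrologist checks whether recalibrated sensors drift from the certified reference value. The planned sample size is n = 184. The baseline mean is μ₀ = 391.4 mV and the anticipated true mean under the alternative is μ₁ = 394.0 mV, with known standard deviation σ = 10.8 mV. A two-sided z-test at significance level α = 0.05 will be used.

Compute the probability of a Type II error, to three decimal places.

Standardized effect: d = |μ₁ − μ₀| / σ = |394.0 − 391.4| / 10.8 = 0.2407
Noncentrality parameter: δ = d·√n = 0.2407 × √184 = 3.2656
Two-sided α = 0.05 → critical value z_{0.025} = 1.960.
Power = Φ(δ − 1.960) + Φ(−δ − 1.960) = Φ(1.306) + Φ(-5.226) = 0.9042 + 0.0000 = 0.9042.
Type II error: β = 1 − power = 1 − 0.9042 = 0.0958.

β ≈ 0.096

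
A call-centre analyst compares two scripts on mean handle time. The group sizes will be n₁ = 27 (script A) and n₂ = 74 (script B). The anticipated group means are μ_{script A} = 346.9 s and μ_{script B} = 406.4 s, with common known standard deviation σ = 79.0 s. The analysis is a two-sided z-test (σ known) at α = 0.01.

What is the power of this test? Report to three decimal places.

Standardized effect: d = |μ_{script A} − μ_{script B}| / σ = |346.9 − 406.4| / 79.0 = 0.7532
Noncentrality parameter: δ = d / √(1/n₁ + 1/n₂) = 0.7532 / √(1/27 + 1/74) = 3.3499
Two-sided α = 0.01 → critical value z_{0.005} = 2.576.
Power = Φ(δ − 2.576) + Φ(−δ − 2.576) = Φ(0.774) + Φ(-5.926) = 0.7805 + 0.0000 = 0.7805.

Power ≈ 0.781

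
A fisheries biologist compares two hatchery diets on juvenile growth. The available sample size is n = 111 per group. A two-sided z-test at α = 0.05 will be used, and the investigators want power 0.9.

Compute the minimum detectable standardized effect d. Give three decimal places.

d ≈ 0.435

Need Φ(δ − 1.960) = 0.9, so δ = 1.960 + 1.282 = 3.242.
(The second rejection-region term Φ(−δ − z_{α/2}) is negligible and dropped.)
δ = d·√(n/2) ⇒ d = δ/√(n/2) = 3.242/√(111/2) = 0.4351.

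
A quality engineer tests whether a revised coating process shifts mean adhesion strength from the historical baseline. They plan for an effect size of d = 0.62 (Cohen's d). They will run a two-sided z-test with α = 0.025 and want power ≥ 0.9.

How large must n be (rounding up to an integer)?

n = 33

For power 0.9 need Φ(δ − z_{0.0125}) = 0.9, so δ = z_{0.0125} + z_{0.10} = 2.241 + 1.282 = 3.523.
(Ignoring the negligible lower-tail rejection probability gives the usual closed-form inversion.)
δ = d·√n ⇒ n = (δ/d)² = (3.523 / 0.62)² = 32.29.
Round up to the next whole unit.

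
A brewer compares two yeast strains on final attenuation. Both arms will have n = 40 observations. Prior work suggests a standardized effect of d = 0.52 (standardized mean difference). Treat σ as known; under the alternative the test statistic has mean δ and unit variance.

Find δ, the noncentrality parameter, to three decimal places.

δ ≈ 2.326

δ = d·√(n/2) = 0.52 × √(40/2) = 2.3255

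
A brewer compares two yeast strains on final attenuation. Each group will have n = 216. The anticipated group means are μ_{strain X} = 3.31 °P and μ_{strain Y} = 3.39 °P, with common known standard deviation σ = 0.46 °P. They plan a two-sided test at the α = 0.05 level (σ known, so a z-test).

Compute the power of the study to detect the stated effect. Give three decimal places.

Standardized effect: d = |μ_{strain X} − μ_{strain Y}| / σ = |3.31 − 3.39| / 0.46 = 0.1739
Noncentrality parameter: δ = d·√(n/2) = 0.1739 × √(216/2) = 1.8074
Two-sided α = 0.05 → critical value z_{0.025} = 1.960.
Power = Φ(δ − 1.960) + Φ(−δ − 1.960) = Φ(-0.153) + Φ(-3.767) = 0.4394 + 0.0001 = 0.4394.

Power ≈ 0.439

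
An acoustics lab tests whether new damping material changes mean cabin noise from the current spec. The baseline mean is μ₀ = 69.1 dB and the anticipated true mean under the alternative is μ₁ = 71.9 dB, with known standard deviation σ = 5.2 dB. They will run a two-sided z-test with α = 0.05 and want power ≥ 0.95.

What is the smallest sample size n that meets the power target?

n = 45

Standardized effect: d = |μ₁ − μ₀| / σ = |71.9 − 69.1| / 5.2 = 0.5385
Set Φ(δ − 1.960) = 0.95; then δ − 1.960 = Φ⁻¹(0.95) = 1.645, giving δ = 3.605.
(Ignoring the negligible lower-tail rejection probability gives the usual closed-form inversion.)
δ = d·√n ⇒ n = (δ/d)² = (3.605 / 0.5385)² = 44.82.
Rounding up, n = 45.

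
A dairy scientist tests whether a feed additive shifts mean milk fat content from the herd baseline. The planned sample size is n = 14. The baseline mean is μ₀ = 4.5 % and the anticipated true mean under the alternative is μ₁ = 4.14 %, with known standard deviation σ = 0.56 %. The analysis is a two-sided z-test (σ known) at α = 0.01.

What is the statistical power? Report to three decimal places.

Standardized effect: d = |μ₁ − μ₀| / σ = |4.14 − 4.5| / 0.56 = 0.6429
Noncentrality parameter: δ = d·√n = 0.6429 × √14 = 2.4054
Two-sided α = 0.01 → critical value z_{0.005} = 2.576.
Power = Φ(δ − 2.576) + Φ(−δ − 2.576) = Φ(-0.170) + Φ(-4.981) = 0.4323 + 0.0000 = 0.4323.

Power ≈ 0.432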